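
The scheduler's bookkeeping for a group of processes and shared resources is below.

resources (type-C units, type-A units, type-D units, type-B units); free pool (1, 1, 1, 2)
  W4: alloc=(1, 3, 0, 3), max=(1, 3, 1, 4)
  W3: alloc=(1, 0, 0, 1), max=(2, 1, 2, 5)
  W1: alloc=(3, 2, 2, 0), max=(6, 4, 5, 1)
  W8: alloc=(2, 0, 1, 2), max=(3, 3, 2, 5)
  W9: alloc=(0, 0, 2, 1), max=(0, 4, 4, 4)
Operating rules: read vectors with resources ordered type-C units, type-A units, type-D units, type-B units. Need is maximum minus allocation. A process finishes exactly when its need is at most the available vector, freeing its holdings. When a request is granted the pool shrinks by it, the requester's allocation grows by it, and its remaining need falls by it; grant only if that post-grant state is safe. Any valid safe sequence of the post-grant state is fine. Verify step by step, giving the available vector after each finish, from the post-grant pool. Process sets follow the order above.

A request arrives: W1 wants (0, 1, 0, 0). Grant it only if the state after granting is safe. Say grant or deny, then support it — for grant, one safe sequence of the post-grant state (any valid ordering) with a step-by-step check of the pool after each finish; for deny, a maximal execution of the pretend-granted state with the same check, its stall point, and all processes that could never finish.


DENY — the pretend-granted state is unsafe.
Key observation: after W4, W8, W3 the pool peaks at (5, 3, 2, 8), and each blocked process is short somewhere: W1 on type-D units; W9 on type-A units.
On the post-grant state, W4, W8, W3 is a maximal run — nothing extends it. Check, step by step:
  pool = (1, 0, 1, 2)
  run W4 (needs (0, 0, 1, 1), free (1, 0, 1, 2)); after release of (1, 3, 0, 3) the pool is (2, 3, 1, 5)
  run W8 (needs (1, 3, 1, 3), free (2, 3, 1, 5)); after release of (2, 0, 1, 2) the pool is (4, 3, 2, 7)
  run W3 (needs (1, 1, 2, 4), free (4, 3, 2, 7)); after release of (1, 0, 0, 1) the pool is (5, 3, 2, 8)
  W1 cannot run: need (3, 1, 3, 1) vs free (5, 3, 2, 8) (insufficient type-D units)
  W9 cannot run: need (0, 4, 2, 3) vs free (5, 3, 2, 8) (insufficient type-A units)
Had the request been granted, W1 and W9 could never finish.


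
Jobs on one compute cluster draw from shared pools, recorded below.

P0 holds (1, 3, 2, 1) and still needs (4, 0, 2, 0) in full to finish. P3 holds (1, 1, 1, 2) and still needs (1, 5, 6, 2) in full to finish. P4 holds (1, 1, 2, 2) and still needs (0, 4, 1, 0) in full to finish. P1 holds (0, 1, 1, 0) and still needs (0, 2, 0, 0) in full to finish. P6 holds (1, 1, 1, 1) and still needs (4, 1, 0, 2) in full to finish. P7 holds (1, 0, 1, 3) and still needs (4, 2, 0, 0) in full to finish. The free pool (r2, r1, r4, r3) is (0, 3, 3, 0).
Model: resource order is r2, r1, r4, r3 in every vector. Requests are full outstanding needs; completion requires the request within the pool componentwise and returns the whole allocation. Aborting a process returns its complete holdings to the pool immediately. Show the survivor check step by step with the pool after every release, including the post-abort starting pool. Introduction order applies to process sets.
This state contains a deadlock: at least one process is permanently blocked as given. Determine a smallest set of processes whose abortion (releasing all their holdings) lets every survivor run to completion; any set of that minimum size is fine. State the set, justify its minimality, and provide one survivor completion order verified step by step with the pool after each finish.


Minimum abort set: P6 and P7.
Key observation: P0 had no path to completion before; after the abort of P6 and P7 ((2, 1, 2, 4) returned), step 3 is where it fits.
No one abort is enough; case by case: P0 alone leaves P6 blocked (short on r2); P3 alone leaves P0 blocked (short on r2); P4 alone leaves P0 blocked (short on r2); P1 alone leaves P0 blocked (short on r2); P6 alone leaves P0 blocked (short on r2); P7 alone leaves P0 blocked (short on r2).
The survivors complete as P4, P3, P0, P1. Walking it through (starting from the post-abort pool):
  pool = (2, 4, 5, 4)
  P4 needs (0, 4, 1, 0) <= (2, 4, 5, 4) -> finishes; pool += (1, 1, 2, 2) = (3, 5, 7, 6)
  P3 needs (1, 5, 6, 2) <= (3, 5, 7, 6) -> finishes; pool += (1, 1, 1, 2) = (4, 6, 8, 8)
  P0 needs (4, 0, 2, 0) <= (4, 6, 8, 8) -> finishes; pool += (1, 3, 2, 1) = (5, 9, 10, 9)
  P1 needs (0, 2, 0, 0) <= (5, 9, 10, 9) -> finishes; pool += (0, 1, 1, 0) = (5, 10, 11, 9)


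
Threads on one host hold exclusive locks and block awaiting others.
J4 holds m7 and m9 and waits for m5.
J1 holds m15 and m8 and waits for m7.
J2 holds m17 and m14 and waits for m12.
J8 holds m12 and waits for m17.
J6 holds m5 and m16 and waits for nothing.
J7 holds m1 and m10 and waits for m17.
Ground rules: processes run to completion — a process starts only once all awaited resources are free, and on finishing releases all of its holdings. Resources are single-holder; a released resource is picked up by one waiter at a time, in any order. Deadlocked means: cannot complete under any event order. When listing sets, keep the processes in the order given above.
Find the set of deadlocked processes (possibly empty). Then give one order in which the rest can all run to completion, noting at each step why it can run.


The deadlocked set is J2, J8 and J7.
Key observation: the wait chain closes on itself along J2 -> J8 -> J2; J7 waits into the deadlock from upstream.
The rest can finish in the order J6, J4, J1.
Verifying each step:
  J6 waits on nothing -> runs at once and releases m5 and m16
  J4 waits on m5 — all released -> runs and releases m7 and m9
  J1 waits on m7 — all released -> runs and releases m15 and m8


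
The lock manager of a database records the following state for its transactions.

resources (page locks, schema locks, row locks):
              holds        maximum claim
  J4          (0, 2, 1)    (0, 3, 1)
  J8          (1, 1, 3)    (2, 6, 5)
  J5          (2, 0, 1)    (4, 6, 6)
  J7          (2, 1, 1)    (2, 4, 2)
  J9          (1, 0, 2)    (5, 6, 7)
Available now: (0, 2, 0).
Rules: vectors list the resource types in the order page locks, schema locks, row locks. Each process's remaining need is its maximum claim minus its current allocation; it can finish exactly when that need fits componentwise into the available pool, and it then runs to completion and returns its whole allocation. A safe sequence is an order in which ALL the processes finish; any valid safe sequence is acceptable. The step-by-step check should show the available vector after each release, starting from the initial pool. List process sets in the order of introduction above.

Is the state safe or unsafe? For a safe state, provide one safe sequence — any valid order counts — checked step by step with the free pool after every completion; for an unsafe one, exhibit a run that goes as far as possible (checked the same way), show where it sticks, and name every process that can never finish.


SAFE, for example via the order J4, J7, J8, J5, J9.
Key observation: J7 marks the first exact bind of the order: its need (0, 3, 1) fits the free (0, 4, 1) with zero slack on a requested resource.
Verifying each step:
  pool = (0, 2, 0)
  J4 needs (0, 1, 0) <= (0, 2, 0) -> finishes; pool += (0, 2, 1) = (0, 4, 1)
  J7 needs (0, 3, 1) <= (0, 4, 1) -> finishes; pool += (2, 1, 1) = (2, 5, 2)
  J8 needs (1, 5, 2) <= (2, 5, 2) -> finishes; pool += (1, 1, 3) = (3, 6, 5)
  J5 needs (2, 6, 5) <= (3, 6, 5) -> finishes; pool += (2, 0, 1) = (5, 6, 6)
  J9 needs (4, 6, 5) <= (5, 6, 6) -> finishes; pool += (1, 0, 2) = (6, 6, 8)


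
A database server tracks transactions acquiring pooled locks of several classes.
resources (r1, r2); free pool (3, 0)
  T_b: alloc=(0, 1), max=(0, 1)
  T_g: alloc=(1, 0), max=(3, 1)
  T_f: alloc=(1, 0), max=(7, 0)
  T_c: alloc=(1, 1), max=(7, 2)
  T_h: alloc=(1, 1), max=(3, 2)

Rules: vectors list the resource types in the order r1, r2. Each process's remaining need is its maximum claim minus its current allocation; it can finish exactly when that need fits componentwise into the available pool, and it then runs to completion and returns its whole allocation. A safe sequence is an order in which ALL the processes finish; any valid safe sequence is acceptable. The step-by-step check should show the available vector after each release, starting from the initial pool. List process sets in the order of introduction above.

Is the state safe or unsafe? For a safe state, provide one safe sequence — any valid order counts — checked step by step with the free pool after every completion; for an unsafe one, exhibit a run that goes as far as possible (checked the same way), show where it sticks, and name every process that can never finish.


UNSAFE — no complete ordering exists.
Key observation: after T_b, T_h, T_g complete, (5, 2) is the best the pool ever gets, yet each leftover process wants more r1.
The run T_b, T_h, T_g cannot be extended any further. Step-by-step check:
  pool = (3, 0)
  run T_b (needs (0, 0), free (3, 0)); after release of (0, 1) the pool is (3, 1)
  run T_h (needs (2, 1), free (3, 1)); after release of (1, 1) the pool is (4, 2)
  run T_g (needs (2, 1), free (4, 2)); after release of (1, 0) the pool is (5, 2)
  blocked: T_f wants (6, 0), pool (5, 2) — not enough r1
  blocked: T_c wants (6, 1), pool (5, 2) — not enough r1
Permanently blocked: T_f and T_c.


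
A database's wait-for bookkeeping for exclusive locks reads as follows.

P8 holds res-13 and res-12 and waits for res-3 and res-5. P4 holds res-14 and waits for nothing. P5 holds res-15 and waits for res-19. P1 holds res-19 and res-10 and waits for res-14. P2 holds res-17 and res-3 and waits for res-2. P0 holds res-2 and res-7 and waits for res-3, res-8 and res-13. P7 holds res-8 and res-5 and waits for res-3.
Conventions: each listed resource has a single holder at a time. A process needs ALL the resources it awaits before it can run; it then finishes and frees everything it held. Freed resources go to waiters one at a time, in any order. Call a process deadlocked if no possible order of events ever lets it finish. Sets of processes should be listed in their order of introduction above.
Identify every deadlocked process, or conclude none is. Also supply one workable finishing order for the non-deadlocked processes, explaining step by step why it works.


The deadlocked set is P8, P2, P0 and P7.
Key observation: the cycle P8 -> P2 -> P0 -> P8 can never break — each member waits on the next; P7 is caught in further circular waits.
A valid finishing order for the others: P4, P1, P5.
Step-by-step check:
  run P4 (it waits on nothing); releases res-14
  P1: everything it awaited (res-14) is free; runs, freeing res-19 and res-10
  P5: everything it awaited (res-19) is free; runs, freeing res-15


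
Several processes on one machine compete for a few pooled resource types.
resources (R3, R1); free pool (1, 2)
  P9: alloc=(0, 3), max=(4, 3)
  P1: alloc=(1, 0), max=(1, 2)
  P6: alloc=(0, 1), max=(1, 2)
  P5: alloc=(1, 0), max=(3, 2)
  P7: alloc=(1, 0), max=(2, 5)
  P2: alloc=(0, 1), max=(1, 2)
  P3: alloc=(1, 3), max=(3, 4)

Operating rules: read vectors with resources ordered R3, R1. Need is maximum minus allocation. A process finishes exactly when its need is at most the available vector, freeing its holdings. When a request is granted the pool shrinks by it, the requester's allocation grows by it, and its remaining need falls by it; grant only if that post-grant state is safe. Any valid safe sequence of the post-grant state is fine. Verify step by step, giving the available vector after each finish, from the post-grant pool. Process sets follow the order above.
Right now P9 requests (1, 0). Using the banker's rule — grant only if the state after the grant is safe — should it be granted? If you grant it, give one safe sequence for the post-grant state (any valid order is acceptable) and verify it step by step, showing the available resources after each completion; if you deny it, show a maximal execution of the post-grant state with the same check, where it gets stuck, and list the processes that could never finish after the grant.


DENY — the pretend-granted state is unsafe.
Key observation: after P1, P2, P6 the pool peaks at (1, 4), and each blocked process is short somewhere: P9 on R3; P5 on R3; P7 on R1; P3 on R3.
Pretend the grant happened; the run P1, P2, P6 goes as far as possible. Check, step by step:
  pool = (0, 2)
  P1 needs (0, 2) <= (0, 2) -> finishes; pool += (1, 0) = (1, 2)
  P2 needs (1, 1) <= (1, 2) -> finishes; pool += (0, 1) = (1, 3)
  P6 needs (1, 1) <= (1, 3) -> finishes; pool += (0, 1) = (1, 4)
  P9 still needs (3, 0) but only (1, 4) is free — short on R3
  P5 still needs (2, 2) but only (1, 4) is free — short on R3
  P7 still needs (1, 5) but only (1, 4) is free — short on R1
  P3 still needs (2, 1) but only (1, 4) is free — short on R3
Processes that could never finish after the grant: P9, P5, P7 and P3.


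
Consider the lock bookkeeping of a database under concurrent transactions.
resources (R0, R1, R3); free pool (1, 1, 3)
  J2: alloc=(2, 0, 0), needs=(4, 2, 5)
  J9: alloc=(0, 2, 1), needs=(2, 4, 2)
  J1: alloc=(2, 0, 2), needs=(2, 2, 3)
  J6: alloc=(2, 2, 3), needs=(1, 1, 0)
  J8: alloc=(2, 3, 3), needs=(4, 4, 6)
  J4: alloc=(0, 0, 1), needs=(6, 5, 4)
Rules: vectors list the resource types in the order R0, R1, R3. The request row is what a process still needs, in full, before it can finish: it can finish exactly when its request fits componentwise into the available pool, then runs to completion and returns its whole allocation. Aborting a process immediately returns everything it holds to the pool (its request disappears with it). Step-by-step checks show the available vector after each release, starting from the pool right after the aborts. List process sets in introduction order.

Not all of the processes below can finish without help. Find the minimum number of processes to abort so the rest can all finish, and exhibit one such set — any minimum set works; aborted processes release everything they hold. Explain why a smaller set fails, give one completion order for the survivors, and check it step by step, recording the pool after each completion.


Minimum abort set: J9.
Key observation: the deadlocked J8 becomes finishable only because J9 released (0, 2, 1); it completes at step 4 below.
Minimality: the empty abort set fails — the state is deadlocked as it stands.
The survivors complete as J6, J1, J2, J8, J4. Check, step by step (starting from the post-abort pool):
  pool = (1, 3, 4)
  J6 needs (1, 1, 0) <= (1, 3, 4) -> finishes; pool += (2, 2, 3) = (3, 5, 7)
  J1 needs (2, 2, 3) <= (3, 5, 7) -> finishes; pool += (2, 0, 2) = (5, 5, 9)
  J2 needs (4, 2, 5) <= (5, 5, 9) -> finishes; pool += (2, 0, 0) = (7, 5, 9)
  J8 needs (4, 4, 6) <= (7, 5, 9) -> finishes; pool += (2, 3, 3) = (9, 8, 12)
  J4 needs (6, 5, 4) <= (9, 8, 12) -> finishes; pool += (0, 0, 1) = (9, 8, 13)


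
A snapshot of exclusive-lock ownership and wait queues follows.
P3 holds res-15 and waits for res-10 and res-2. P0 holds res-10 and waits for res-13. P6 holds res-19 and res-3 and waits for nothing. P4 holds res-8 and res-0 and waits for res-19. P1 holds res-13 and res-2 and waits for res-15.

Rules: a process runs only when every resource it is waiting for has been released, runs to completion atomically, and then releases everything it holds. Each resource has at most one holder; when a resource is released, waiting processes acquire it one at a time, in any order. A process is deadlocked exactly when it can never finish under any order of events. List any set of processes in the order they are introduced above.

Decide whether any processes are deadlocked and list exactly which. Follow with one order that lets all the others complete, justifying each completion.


The deadlocked set is P3, P0 and P1.
Key observation: the wait chain closes on itself along P3 -> P0 -> P1 -> P3; no other process is dragged down with it.
A valid finishing order for the others: P6, P4.
Step-by-step check:
  P6: no waits; runs immediately, freeing res-19 and res-3
  run P4 (all its waits — res-19 — are resolved); releases res-8 and res-0


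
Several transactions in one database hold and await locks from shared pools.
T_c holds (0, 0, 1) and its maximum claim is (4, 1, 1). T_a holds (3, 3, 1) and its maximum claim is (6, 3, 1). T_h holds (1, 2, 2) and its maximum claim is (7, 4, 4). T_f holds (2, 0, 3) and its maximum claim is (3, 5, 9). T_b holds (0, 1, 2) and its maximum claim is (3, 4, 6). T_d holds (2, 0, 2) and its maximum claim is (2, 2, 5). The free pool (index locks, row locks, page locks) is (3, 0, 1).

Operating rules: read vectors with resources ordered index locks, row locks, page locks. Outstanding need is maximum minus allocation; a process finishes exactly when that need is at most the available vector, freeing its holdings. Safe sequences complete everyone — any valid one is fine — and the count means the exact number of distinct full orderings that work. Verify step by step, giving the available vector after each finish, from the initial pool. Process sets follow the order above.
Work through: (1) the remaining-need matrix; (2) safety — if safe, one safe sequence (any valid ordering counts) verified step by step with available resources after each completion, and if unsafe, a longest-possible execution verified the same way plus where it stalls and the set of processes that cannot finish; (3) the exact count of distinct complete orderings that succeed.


(1) Remaining need (order index locks, row locks, page locks):
  T_c: (4, 1, 0)
  T_a: (3, 0, 0)
  T_h: (6, 2, 2)
  T_f: (1, 5, 6)
  T_b: (3, 3, 4)
  T_d: (0, 2, 3)
(2) SAFE — a valid safe sequence is T_a, T_h, T_b, T_c, T_d, T_f.
Key observation: the first exact fit in this order is T_a — it needs (3, 0, 0) with (3, 0, 1) free, meeting a requested resource to the last unit.
Step-by-step check:
  pool = (3, 0, 1)
  T_a needs (3, 0, 0) <= (3, 0, 1) -> finishes; pool += (3, 3, 1) = (6, 3, 2)
  T_h needs (6, 2, 2) <= (6, 3, 2) -> finishes; pool += (1, 2, 2) = (7, 5, 4)
  T_b needs (3, 3, 4) <= (7, 5, 4) -> finishes; pool += (0, 1, 2) = (7, 6, 6)
  T_c needs (4, 1, 0) <= (7, 6, 6) -> finishes; pool += (0, 0, 1) = (7, 6, 7)
  T_d needs (0, 2, 3) <= (7, 6, 7) -> finishes; pool += (2, 0, 2) = (9, 6, 9)
  T_f needs (1, 5, 6) <= (9, 6, 9) -> finishes; pool += (2, 0, 3) = (11, 6, 12)
(3) The exact count: 23 of the possible complete orderings are safe sequences.


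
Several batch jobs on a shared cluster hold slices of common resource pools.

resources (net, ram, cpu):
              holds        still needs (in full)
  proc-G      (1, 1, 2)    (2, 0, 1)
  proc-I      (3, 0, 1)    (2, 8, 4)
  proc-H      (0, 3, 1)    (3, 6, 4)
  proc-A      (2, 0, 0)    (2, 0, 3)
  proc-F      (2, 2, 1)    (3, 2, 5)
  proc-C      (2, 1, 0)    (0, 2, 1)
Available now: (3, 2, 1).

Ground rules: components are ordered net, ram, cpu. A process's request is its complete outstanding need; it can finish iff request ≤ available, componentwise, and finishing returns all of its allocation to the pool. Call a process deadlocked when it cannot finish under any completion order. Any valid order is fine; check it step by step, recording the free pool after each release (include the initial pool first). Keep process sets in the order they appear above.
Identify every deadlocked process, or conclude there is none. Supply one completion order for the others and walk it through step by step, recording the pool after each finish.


The deadlocked set is proc-I, proc-H and proc-F.
Key observation: once proc-G, proc-A, proc-C finish, the pool peaks at (8, 4, 3) — and every remaining process still needs more cpu than that.
One completion order for the rest: proc-G, proc-A, proc-C. Verifying each step:
  pool = (3, 2, 1)
  proc-G: need (2, 0, 1) fits (3, 2, 1); releases (1, 1, 2), pool now (4, 3, 3)
  proc-A: need (2, 0, 3) fits (4, 3, 3); releases (2, 0, 0), pool now (6, 3, 3)
  proc-C: need (0, 2, 1) fits (6, 3, 3); releases (2, 1, 0), pool now (8, 4, 3)
The stuck group stays short no matter what:
  blocked: proc-I wants (2, 8, 4), pool (8, 4, 3) — not enough ram and cpu
  blocked: proc-H wants (3, 6, 4), pool (8, 4, 3) — not enough ram and cpu
  blocked: proc-F wants (3, 2, 5), pool (8, 4, 3) — not enough cpu


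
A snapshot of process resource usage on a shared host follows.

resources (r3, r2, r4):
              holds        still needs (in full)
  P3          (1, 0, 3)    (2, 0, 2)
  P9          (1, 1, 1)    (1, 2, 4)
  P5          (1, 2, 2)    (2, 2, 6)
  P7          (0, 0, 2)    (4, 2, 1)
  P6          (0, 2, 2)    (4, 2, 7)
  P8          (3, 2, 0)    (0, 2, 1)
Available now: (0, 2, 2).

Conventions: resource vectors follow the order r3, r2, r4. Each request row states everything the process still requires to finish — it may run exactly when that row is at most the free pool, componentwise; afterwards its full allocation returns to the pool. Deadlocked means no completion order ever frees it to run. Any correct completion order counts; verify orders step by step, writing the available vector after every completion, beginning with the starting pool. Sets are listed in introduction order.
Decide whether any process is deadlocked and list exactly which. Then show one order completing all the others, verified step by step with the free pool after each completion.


Nothing here is deadlocked.
Key observation: no deadlock: P8 fits now, and the freed resources carry the rest through.
One completion order for the rest: P8, P3, P7, P6, P9, P5. Verifying each step:
  pool = (0, 2, 2)
  run P8 (needs (0, 2, 1), free (0, 2, 2)); after release of (3, 2, 0) the pool is (3, 4, 2)
  run P3 (needs (2, 0, 2), free (3, 4, 2)); after release of (1, 0, 3) the pool is (4, 4, 5)
  run P7 (needs (4, 2, 1), free (4, 4, 5)); after release of (0, 0, 2) the pool is (4, 4, 7)
  run P6 (needs (4, 2, 7), free (4, 4, 7)); after release of (0, 2, 2) the pool is (4, 6, 9)
  run P9 (needs (1, 2, 4), free (4, 6, 9)); after release of (1, 1, 1) the pool is (5, 7, 10)
  run P5 (needs (2, 2, 6), free (5, 7, 10)); after release of (1, 2, 2) the pool is (6, 9, 12)


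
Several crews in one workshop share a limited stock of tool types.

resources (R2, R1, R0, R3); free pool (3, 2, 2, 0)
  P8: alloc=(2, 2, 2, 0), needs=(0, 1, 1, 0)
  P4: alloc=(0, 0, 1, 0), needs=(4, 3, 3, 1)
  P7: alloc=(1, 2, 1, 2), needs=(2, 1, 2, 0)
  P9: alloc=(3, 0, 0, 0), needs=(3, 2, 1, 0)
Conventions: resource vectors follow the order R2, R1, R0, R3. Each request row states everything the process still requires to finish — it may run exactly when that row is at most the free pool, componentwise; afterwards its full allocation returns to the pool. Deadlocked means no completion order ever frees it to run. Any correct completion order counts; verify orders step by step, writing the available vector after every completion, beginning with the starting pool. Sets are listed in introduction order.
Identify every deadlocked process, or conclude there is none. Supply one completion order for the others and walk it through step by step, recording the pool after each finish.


Nothing here is deadlocked.
Key observation: P7 can run right away; the returned allocation unlocks the remaining processes in turn.
The rest can finish in the order P7, P8, P9, P4. Step-by-step check:
  pool = (3, 2, 2, 0)
  run P7 (needs (2, 1, 2, 0), free (3, 2, 2, 0)); after release of (1, 2, 1, 2) the pool is (4, 4, 3, 2)
  run P8 (needs (0, 1, 1, 0), free (4, 4, 3, 2)); after release of (2, 2, 2, 0) the pool is (6, 6, 5, 2)
  run P9 (needs (3, 2, 1, 0), free (6, 6, 5, 2)); after release of (3, 0, 0, 0) the pool is (9, 6, 5, 2)
  run P4 (needs (4, 3, 3, 1), free (9, 6, 5, 2)); after release of (0, 0, 1, 0) the pool is (9, 6, 6, 2)


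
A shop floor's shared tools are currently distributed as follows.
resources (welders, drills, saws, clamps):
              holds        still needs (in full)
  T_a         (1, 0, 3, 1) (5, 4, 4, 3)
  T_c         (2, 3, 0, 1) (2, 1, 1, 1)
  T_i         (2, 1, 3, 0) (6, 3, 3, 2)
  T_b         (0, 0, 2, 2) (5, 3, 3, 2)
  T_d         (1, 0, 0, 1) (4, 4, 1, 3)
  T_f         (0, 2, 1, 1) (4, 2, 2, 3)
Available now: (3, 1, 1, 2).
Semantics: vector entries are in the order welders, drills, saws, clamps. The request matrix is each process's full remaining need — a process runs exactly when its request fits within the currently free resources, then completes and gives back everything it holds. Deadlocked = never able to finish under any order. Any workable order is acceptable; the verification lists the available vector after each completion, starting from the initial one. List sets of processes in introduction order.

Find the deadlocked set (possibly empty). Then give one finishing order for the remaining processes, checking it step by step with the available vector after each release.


Deadlocked set: T_a, T_i, T_b and T_f.
Key observation: the pool after T_c, T_d is (6, 4, 1, 4); every surviving request exceeds it in saws, so progress ends there.
The rest can finish in the order T_c, T_d. Verifying each step:
  pool = (3, 1, 1, 2)
  run T_c (needs (2, 1, 1, 1), free (3, 1, 1, 2)); after release of (2, 3, 0, 1) the pool is (5, 4, 1, 3)
  run T_d (needs (4, 4, 1, 3), free (5, 4, 1, 3)); after release of (1, 0, 0, 1) the pool is (6, 4, 1, 4)
The stuck group stays short no matter what:
  T_a cannot run: need (5, 4, 4, 3) vs free (6, 4, 1, 4) (insufficient saws)
  T_i cannot run: need (6, 3, 3, 2) vs free (6, 4, 1, 4) (insufficient saws)
  T_b cannot run: need (5, 3, 3, 2) vs free (6, 4, 1, 4) (insufficient saws)
  T_f cannot run: need (4, 2, 2, 3) vs free (6, 4, 1, 4) (insufficient saws)


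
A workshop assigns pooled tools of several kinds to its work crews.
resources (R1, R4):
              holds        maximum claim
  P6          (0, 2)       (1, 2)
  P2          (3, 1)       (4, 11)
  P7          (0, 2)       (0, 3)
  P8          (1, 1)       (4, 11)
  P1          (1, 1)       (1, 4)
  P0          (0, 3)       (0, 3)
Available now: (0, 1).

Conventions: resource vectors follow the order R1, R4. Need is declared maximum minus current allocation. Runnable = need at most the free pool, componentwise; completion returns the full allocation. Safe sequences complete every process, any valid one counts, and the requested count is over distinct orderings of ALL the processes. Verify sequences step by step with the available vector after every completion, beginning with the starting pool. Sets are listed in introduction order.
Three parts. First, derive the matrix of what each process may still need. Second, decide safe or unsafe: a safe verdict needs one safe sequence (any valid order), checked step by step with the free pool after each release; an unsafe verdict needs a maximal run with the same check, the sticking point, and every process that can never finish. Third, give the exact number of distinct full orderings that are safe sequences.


(1) Remaining need (order R1, R4):
  P6: (1, 0)
  P2: (1, 10)
  P7: (0, 1)
  P8: (3, 10)
  P1: (0, 3)
  P0: (0, 0)
(2) The state is UNSAFE.
Key observation: no order helps: past P0, P7, P1, P6, the free pool tops out at (1, 9), below what each blocked process needs in R4.
Going as far as possible: P0, P7, P1, P6; after that, nothing fits. Step-by-step check:
  pool = (0, 1)
  P0: need (0, 0) fits (0, 1); releases (0, 3), pool now (0, 4)
  P7: need (0, 1) fits (0, 4); releases (0, 2), pool now (0, 6)
  P1: need (0, 3) fits (0, 6); releases (1, 1), pool now (1, 7)
  P6: need (1, 0) fits (1, 7); releases (0, 2), pool now (1, 9)
  P2 still needs (1, 10) but only (1, 9) is free — short on R4
  P8 still needs (3, 10) but only (1, 9) is free — short on R1 and R4
Never able to finish: P2 and P8.
(3) The exact count: 0 of the possible complete orderings are safe sequences.


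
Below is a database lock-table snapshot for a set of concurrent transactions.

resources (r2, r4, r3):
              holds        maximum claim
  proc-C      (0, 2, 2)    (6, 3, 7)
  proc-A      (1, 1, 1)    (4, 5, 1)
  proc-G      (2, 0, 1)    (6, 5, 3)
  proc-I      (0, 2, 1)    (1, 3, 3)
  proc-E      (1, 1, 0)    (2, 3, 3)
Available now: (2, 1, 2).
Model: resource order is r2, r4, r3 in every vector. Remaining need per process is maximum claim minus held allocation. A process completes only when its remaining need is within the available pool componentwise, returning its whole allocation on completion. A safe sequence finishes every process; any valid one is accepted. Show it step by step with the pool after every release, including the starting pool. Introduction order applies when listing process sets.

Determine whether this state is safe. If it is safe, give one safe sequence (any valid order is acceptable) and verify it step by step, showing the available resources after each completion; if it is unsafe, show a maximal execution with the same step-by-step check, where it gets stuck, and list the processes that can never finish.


SAFE — a valid safe sequence is proc-I, proc-E, proc-A, proc-G, proc-C.
Key observation: reading the order forward, proc-I is the first process whose need (1, 1, 2) meets the free pool (2, 1, 2) exactly on a resource it requests.
Step-by-step check:
  pool = (2, 1, 2)
  proc-I needs (1, 1, 2) <= (2, 1, 2) -> finishes; pool += (0, 2, 1) = (2, 3, 3)
  proc-E needs (1, 2, 3) <= (2, 3, 3) -> finishes; pool += (1, 1, 0) = (3, 4, 3)
  proc-A needs (3, 4, 0) <= (3, 4, 3) -> finishes; pool += (1, 1, 1) = (4, 5, 4)
  proc-G needs (4, 5, 2) <= (4, 5, 4) -> finishes; pool += (2, 0, 1) = (6, 5, 5)
  proc-C needs (6, 1, 5) <= (6, 5, 5) -> finishes; pool += (0, 2, 2) = (6, 7, 7)


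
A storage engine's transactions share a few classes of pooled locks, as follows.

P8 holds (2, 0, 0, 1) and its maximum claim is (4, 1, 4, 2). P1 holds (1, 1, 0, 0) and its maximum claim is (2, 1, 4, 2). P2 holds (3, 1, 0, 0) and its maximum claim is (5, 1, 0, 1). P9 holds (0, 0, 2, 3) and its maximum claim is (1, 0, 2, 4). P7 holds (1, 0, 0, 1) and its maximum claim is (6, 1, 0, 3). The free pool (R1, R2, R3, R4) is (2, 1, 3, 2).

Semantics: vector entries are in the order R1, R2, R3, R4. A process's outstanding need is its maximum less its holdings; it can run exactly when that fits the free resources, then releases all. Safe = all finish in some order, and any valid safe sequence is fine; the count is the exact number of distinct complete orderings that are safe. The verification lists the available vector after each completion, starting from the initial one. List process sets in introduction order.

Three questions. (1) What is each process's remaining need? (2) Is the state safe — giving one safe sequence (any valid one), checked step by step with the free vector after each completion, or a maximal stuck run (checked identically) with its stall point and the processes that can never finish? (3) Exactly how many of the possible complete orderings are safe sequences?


(1) Remaining need (order R1, R2, R3, R4):
  P8: (2, 1, 4, 1)
  P1: (1, 0, 4, 2)
  P2: (2, 0, 0, 1)
  P9: (1, 0, 0, 1)
  P7: (5, 1, 0, 2)
(2) The state is SAFE; one workable sequence: P9, P8, P1, P2, P7.
Key observation: the order's first zero-slack moment is P8 ((2, 1, 4, 1) needed, (2, 1, 5, 5) free — a requested resource with nothing to spare).
Step-by-step check:
  pool = (2, 1, 3, 2)
  P9 needs (1, 0, 0, 1) <= (2, 1, 3, 2) -> finishes; pool += (0, 0, 2, 3) = (2, 1, 5, 5)
  P8 needs (2, 1, 4, 1) <= (2, 1, 5, 5) -> finishes; pool += (2, 0, 0, 1) = (4, 1, 5, 6)
  P1 needs (1, 0, 4, 2) <= (4, 1, 5, 6) -> finishes; pool += (1, 1, 0, 0) = (5, 2, 5, 6)
  P2 needs (2, 0, 0, 1) <= (5, 2, 5, 6) -> finishes; pool += (3, 1, 0, 0) = (8, 3, 5, 6)
  P7 needs (5, 1, 0, 2) <= (8, 3, 5, 6) -> finishes; pool += (1, 0, 0, 1) = (9, 3, 5, 7)
(3) Exactly 22 of the possible complete orderings are safe sequences.


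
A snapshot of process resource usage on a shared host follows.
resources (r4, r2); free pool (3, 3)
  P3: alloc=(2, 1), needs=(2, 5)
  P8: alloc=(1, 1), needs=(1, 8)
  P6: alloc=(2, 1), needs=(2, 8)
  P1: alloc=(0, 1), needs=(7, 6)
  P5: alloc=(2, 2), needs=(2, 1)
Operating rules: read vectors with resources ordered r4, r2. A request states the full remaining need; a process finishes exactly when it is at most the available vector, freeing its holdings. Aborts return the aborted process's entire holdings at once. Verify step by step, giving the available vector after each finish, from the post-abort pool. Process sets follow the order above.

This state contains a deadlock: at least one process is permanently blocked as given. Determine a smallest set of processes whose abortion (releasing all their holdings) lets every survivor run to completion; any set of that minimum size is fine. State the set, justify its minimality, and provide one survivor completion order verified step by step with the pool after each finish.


The answer: abort P8.
Key observation: aborting P8 returns (1, 1), and P6 — hopeless before — runs at step 4 with the returned capacity in the pool.
Minimality: the empty abort set fails — the state is deadlocked as it stands.
One survivor order: P5, P3, P1, P6. Walking it through (post-abort pool first):
  pool = (4, 4)
  P5: need (2, 1) fits (4, 4); releases (2, 2), pool now (6, 6)
  P3: need (2, 5) fits (6, 6); releases (2, 1), pool now (8, 7)
  P1: need (7, 6) fits (8, 7); releases (0, 1), pool now (8, 8)
  P6: need (2, 8) fits (8, 8); releases (2, 1), pool now (10, 9)


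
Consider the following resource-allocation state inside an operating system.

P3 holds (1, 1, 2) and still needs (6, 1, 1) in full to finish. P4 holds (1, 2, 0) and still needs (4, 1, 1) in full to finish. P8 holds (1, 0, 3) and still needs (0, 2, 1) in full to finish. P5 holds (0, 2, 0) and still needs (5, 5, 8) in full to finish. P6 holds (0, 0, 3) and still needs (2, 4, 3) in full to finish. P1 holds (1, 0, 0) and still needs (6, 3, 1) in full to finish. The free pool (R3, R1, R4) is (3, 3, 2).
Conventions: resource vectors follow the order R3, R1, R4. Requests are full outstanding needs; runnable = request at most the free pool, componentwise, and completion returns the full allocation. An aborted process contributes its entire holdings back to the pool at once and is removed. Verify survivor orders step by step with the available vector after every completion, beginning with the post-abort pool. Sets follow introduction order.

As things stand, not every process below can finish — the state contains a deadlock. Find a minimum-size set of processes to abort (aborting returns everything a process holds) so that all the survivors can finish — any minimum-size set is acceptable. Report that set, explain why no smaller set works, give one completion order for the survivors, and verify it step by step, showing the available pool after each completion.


The answer: abort P1.
Key observation: P3 had no path to completion before; after the abort of P1 ((1, 0, 0) returned), step 4 is where it fits.
No smaller set exists: with zero aborts the deadlock remains.
One survivor order: P8, P4, P6, P3, P5. Verifying each step (post-abort pool first):
  pool = (4, 3, 2)
  P8 needs (0, 2, 1) <= (4, 3, 2) -> finishes; pool += (1, 0, 3) = (5, 3, 5)
  P4 needs (4, 1, 1) <= (5, 3, 5) -> finishes; pool += (1, 2, 0) = (6, 5, 5)
  P6 needs (2, 4, 3) <= (6, 5, 5) -> finishes; pool += (0, 0, 3) = (6, 5, 8)
  P3 needs (6, 1, 1) <= (6, 5, 8) -> finishes; pool += (1, 1, 2) = (7, 6, 10)
  P5 needs (5, 5, 8) <= (7, 6, 10) -> finishes; pool += (0, 2, 0) = (7, 8, 10)


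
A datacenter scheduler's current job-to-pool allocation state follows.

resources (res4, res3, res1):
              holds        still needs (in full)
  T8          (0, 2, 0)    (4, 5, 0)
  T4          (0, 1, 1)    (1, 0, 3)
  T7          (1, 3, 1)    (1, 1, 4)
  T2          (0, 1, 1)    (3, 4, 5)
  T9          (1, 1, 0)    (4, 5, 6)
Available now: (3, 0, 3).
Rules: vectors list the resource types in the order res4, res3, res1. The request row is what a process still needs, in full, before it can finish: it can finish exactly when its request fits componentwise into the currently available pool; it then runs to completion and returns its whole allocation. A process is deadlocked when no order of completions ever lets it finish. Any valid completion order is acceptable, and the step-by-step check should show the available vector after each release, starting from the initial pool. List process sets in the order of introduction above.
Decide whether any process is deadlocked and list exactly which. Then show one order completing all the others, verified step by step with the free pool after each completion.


The deadlocked set is empty.
Key observation: there is always a runnable process — T4 first — so the state unwinds completely.
A valid finishing order for the others: T4, T7, T2, T8, T9. Walking it through:
  pool = (3, 0, 3)
  run T4 (needs (1, 0, 3), free (3, 0, 3)); after release of (0, 1, 1) the pool is (3, 1, 4)
  run T7 (needs (1, 1, 4), free (3, 1, 4)); after release of (1, 3, 1) the pool is (4, 4, 5)
  run T2 (needs (3, 4, 5), free (4, 4, 5)); after release of (0, 1, 1) the pool is (4, 5, 6)
  run T8 (needs (4, 5, 0), free (4, 5, 6)); after release of (0, 2, 0) the pool is (4, 7, 6)
  run T9 (needs (4, 5, 6), free (4, 7, 6)); after release of (1, 1, 0) the pool is (5, 8, 6)


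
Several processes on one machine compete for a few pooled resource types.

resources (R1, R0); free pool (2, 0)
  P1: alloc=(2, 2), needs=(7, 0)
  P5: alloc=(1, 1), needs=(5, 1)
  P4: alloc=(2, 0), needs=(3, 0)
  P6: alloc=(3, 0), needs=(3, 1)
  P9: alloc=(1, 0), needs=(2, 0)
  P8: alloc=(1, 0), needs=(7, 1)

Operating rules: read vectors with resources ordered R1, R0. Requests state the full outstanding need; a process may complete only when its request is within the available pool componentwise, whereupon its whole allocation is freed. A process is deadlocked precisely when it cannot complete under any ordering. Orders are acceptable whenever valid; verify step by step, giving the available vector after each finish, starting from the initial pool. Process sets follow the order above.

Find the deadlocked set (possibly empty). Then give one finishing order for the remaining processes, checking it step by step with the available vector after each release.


Deadlocked: P1, P5, P6 and P8.
Key observation: after P9, P4 the pool peaks at (5, 0), and each blocked process is short somewhere: P1 on R1; P5 on R0; P6 on R0; P8 on R1, R0.
A valid finishing order for the others: P9, P4. Verifying each step:
  pool = (2, 0)
  run P9 (needs (2, 0), free (2, 0)); after release of (1, 0) the pool is (3, 0)
  run P4 (needs (3, 0), free (3, 0)); after release of (2, 0) the pool is (5, 0)
None of the blocked processes ever fits:
  P1 cannot run: need (7, 0) vs free (5, 0) (insufficient R1)
  P5 cannot run: need (5, 1) vs free (5, 0) (insufficient R0)
  P6 cannot run: need (3, 1) vs free (5, 0) (insufficient R0)
  P8 cannot run: need (7, 1) vs free (5, 0) (insufficient R1 and R0)


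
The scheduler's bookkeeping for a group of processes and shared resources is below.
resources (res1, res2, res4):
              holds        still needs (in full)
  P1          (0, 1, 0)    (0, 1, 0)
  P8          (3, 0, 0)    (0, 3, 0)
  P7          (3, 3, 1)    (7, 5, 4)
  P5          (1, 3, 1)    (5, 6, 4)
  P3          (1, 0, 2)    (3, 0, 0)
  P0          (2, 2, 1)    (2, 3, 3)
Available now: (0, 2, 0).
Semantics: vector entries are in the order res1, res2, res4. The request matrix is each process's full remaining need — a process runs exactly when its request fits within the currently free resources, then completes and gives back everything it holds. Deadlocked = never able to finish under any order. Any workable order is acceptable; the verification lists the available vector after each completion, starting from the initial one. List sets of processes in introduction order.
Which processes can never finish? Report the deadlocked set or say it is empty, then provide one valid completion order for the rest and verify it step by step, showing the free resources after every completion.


Deadlocked set: P7, P5 and P0.
Key observation: no order helps: past P1, P8, P3, the free pool tops out at (4, 3, 2), below what each blocked process needs in res4.
One completion order for the rest: P1, P8, P3. Verifying each step:
  pool = (0, 2, 0)
  P1: need (0, 1, 0) fits (0, 2, 0); releases (0, 1, 0), pool now (0, 3, 0)
  P8: need (0, 3, 0) fits (0, 3, 0); releases (3, 0, 0), pool now (3, 3, 0)
  P3: need (3, 0, 0) fits (3, 3, 0); releases (1, 0, 2), pool now (4, 3, 2)
None of the blocked processes ever fits:
  P7 still needs (7, 5, 4) but only (4, 3, 2) is free — short on res1, res2 and res4
  P5 still needs (5, 6, 4) but only (4, 3, 2) is free — short on res1, res2 and res4
  P0 still needs (2, 3, 3) but only (4, 3, 2) is free — short on res4
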